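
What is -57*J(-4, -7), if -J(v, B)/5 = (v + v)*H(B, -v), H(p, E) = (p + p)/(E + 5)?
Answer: 10640/3 ≈ 3546.7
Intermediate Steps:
H(p, E) = 2*p/(5 + E) (H(p, E) = (2*p)/(5 + E) = 2*p/(5 + E))
J(v, B) = -20*B*v/(5 - v) (J(v, B) = -5*(v + v)*2*B/(5 - v) = -5*2*v*2*B/(5 - v) = -20*B*v/(5 - v))
-57*J(-4, -7) = -1140*(-7)*(-4)/(-5 - 4) = -1140*(-7)*(-4)/(-9) = -1140*(-7)*(-4)*(-1)/9 = -57*(-560/9) = 10640/3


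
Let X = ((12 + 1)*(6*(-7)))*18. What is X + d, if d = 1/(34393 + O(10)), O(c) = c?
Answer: -338112683/34403 ≈ -9828.0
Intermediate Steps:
X = -9828 (X = (13*(-42))*18 = -546*18 = -9828)
d = 1/34403 (d = 1/(34393 + 10) = 1/34403 ≈ 2.9067e-5)
X + d = -9828 + 1/34403 = -338112683/34403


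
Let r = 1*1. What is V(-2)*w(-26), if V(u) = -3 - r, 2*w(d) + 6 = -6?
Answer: 24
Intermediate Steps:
w(d) = -6 (w(d) = -3 + (½)*(-6) = -3 - 3 = -6)
r = 1
V(u) = -4 (V(u) = -3 - 1*1 = -3 - 1 = -4)
V(-2)*w(-26) = -4*(-6) = 24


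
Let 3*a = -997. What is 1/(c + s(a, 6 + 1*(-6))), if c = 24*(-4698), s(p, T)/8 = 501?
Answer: -1/108744 ≈ -9.1959e-6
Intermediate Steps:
a = -997/3 (a = (⅓)*(-997) = -997/3 ≈ -332.33)
s(p, T) = 4008 (s(p, T) = 8*501 = 4008)
c = -112752
1/(c + s(a, 6 + 1*(-6))) = 1/(-112752 + 4008) = 1/(-108744) = -1/108744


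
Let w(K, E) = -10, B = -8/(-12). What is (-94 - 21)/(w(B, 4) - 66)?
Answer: 115/76 ≈ 1.5132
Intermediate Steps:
B = 2/3 (B = -8*(-1/12) = 2/3 ≈ 0.66667)
(-94 - 21)/(w(B, 4) - 66) = (-94 - 21)/(-10 - 66) = -115/(-76) = -1/76*(-115) = 115/76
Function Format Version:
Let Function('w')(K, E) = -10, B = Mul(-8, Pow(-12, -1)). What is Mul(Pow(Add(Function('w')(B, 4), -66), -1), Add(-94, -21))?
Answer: Rational(115, 76) ≈ 1.5132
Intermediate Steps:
B = Rational(2, 3) (B = Mul(-8, Rational(-1, 12)) = Rational(2, 3) ≈ 0.66667)
Mul(Pow(Add(Function('w')(B, 4), -66), -1), Add(-94, -21)) = Mul(Pow(Add(-10, -66), -1), Add(-94, -21)) = Mul(Pow(-76, -1), -115) = Mul(Rational(-1, 76), -115) = Rational(115, 76)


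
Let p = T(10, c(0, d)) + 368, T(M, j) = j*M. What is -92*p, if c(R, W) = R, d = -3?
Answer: -33856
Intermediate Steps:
T(M, j) = M*j
p = 368 (p = 10*0 + 368 = 0 + 368 = 368)
-92*p = -92*368 = -33856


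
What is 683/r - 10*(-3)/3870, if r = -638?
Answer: -87469/82302 ≈ -1.0628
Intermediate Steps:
683/r - 10*(-3)/3870 = 683/(-638) - 10*(-3)/3870 = 683*(-1/638) + 30*(1/3870) = -683/638 + 1/129 = -87469/82302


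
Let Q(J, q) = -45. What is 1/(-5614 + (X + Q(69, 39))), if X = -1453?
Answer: -1/7112 ≈ -0.00014061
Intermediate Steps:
1/(-5614 + (X + Q(69, 39))) = 1/(-5614 + (-1453 - 45)) = 1/(-5614 - 1498) = 1/(-7112) = -1/7112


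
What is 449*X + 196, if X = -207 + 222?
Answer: 6931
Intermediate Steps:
X = 15
449*X + 196 = 449*15 + 196 = 6735 + 196 = 6931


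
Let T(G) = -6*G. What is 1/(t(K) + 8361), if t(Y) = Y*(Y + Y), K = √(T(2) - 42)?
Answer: 1/8253 ≈ 0.00012117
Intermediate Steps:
K = 3*I*√6 (K = √(-6*2 - 42) = √(-12 - 42) = √(-54) = 3*I*√6 ≈ 7.3485*I)
t(Y) = 2*Y² (t(Y) = Y*(2*Y) = 2*Y²)
1/(t(K) + 8361) = 1/(2*(3*I*√6)² + 8361) = 1/(2*(-54) + 8361) = 1/(-108 + 8361) = 1/8253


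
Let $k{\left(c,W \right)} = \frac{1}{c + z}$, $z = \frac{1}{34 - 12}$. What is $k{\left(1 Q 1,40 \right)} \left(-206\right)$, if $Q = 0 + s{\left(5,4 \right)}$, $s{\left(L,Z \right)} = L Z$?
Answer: $- \frac{4532}{441} \approx -10.277$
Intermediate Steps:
$z = \frac{1}{22} \approx 0.045455$
$Q = 20$ ($Q = 0 + 5 \cdot 4 = 0 + 20 = 20$)
$k{\left(c,W \right)} = \frac{1}{\frac{1}{22} + c}$ ($k{\left(c,W \right)} = \frac{1}{c + \frac{1}{22}} = \frac{1}{\frac{1}{22} + c}$)
$k{\left(1 Q 1,40 \right)} \left(-206\right) = \frac{22}{1 + 22 \cdot 1 \cdot 20 \cdot 1} \left(-206\right) = \frac{22}{1 + 22 \cdot 20 \cdot 1} \left(-206\right) = \frac{22}{1 + 22 \cdot 20} \left(-206\right) = \frac{22}{1 + 440} \left(-206\right) = \frac{22}{441} \left(-206\right) = - \frac{4532}{441}$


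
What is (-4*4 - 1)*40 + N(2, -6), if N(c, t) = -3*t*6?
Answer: -572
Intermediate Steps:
N(c, t) = -18*t
(-4*4 - 1)*40 + N(2, -6) = (-4*4 - 1)*40 - 18*(-6) = (-16 - 1)*40 + 108 = -17*40 + 108 = -680 + 108 = -572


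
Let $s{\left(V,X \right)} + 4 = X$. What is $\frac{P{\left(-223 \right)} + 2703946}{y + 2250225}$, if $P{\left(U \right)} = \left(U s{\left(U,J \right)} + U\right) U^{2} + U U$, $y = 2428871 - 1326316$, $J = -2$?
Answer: $\frac{5820151}{335278} \approx 17.359$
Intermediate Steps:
$s{\left(V,X \right)} = -4 + X$
$y = 1102555$
$P{\left(U \right)} = U^{2} - 5 U^{3}$ ($P{\left(U \right)} = \left(U \left(-4 - 2\right) + U\right) U^{2} + U U = \left(U \left(-6\right) + U\right) U^{2} + U^{2} = \left(- 6 U + U\right) U^{2} + U^{2} = - 5 U U^{2} + U^{2} = - 5 U^{3} + U^{2} = U^{2} - 5 U^{3}$)
$\frac{P{\left(-223 \right)} + 2703946}{y + 2250225} = \frac{\left(-223\right)^{2} \left(1 - -1115\right) + 2703946}{1102555 + 2250225} = \frac{49729 \left(1 + 1115\right) + 2703946}{3352780} = \left(49729 \cdot 1116 + 2703946\right) \frac{1}{3352780} = \left(55497564 + 2703946\right) \frac{1}{3352780} = 58201510 \cdot \frac{1}{3352780} = \frac{5820151}{335278}$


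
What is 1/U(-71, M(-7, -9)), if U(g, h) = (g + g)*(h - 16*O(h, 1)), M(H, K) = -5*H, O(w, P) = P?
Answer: -1/2698 ≈ -0.00037064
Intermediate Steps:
U(g, h) = 2*g*(-16 + h) (U(g, h) = (g + g)*(h - 16*1) = (2*g)*(h - 16) = (2*g)*(-16 + h) = 2*g*(-16 + h))
1/U(-71, M(-7, -9)) = 1/(2*(-71)*(-16 - 5*(-7))) = 1/(2*(-71)*(-16 + 35)) = 1/(2*(-71)*19) = 1/(-2698) = -1/2698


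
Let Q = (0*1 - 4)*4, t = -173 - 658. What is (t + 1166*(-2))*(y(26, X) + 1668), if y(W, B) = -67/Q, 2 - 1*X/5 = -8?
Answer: -84626065/16 ≈ -5.2891e+6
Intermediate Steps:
X = 50 (X = 10 - 5*(-8) = 10 + 40 = 50)
t = -831
Q = -16 (Q = (0 - 4)*4 = -4*4 = -16)
y(W, B) = 67/16 (y(W, B) = -67/(-16) = -67*(-1/16) = 67/16)
(t + 1166*(-2))*(y(26, X) + 1668) = (-831 + 1166*(-2))*(67/16 + 1668) = (-831 - 2332)*(26755/16) = -3163*26755/16 = -84626065/16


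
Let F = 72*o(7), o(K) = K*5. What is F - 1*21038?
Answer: -18518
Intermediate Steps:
o(K) = 5*K
F = 2520 (F = 72*(5*7) = 72*35 = 2520)
F - 1*21038 = 2520 - 1*21038 = 2520 - 21038 = -18518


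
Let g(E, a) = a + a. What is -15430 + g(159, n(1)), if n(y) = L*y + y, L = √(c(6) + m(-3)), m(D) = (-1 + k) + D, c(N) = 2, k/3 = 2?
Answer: -15424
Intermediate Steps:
k = 6 (k = 3*2 = 6)
m(D) = 5 + D (m(D) = (-1 + 6) + D = 5 + D)
L = 2 (L = √(2 + (5 - 3)) = √(2 + 2) = √4 = 2)
n(y) = 3*y (n(y) = 2*y + y = 3*y)
g(E, a) = 2*a
-15430 + g(159, n(1)) = -15430 + 2*(3*1) = -15430 + 2*3 = -15430 + 6 = -15424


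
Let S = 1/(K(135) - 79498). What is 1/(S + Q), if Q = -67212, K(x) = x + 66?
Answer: -79297/5329709965 ≈ -1.4878e-5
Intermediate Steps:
K(x) = 66 + x
S = -1/79297 (S = 1/((66 + 135) - 79498) = 1/(201 - 79498) = 1/(-79297) = -1/79297 ≈ -1.2611e-5)
1/(S + Q) = 1/(-1/79297 - 67212) = 1/(-5329709965/79297) = -79297/5329709965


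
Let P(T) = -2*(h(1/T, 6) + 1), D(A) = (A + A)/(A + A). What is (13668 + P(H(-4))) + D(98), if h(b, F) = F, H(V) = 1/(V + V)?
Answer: 13655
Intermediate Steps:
H(V) = 1/(2*V)
D(A) = 1 (D(A) = (2*A)/((2*A)) = (2*A)*(1/(2*A)) = 1)
P(T) = -14 (P(T) = -2*(6 + 1) = -2*7 = -14)
(13668 + P(H(-4))) + D(98) = (13668 - 14) + 1 = 13654 + 1 = 13655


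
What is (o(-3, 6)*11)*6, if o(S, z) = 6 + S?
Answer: 198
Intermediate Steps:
(o(-3, 6)*11)*6 = ((6 - 3)*11)*6 = (3*11)*6 = 33*6 = 198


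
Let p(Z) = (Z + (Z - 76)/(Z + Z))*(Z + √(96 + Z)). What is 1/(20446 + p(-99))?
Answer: 197062173/5943485310758 + 641091*I*√3/5943485310758 ≈ 3.3156e-5 + 1.8683e-7*I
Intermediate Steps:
p(Z) = (Z + √(96 + Z))*(Z + (-76 + Z)/(2*Z)) (p(Z) = (Z + (-76 + Z)/((2*Z)))*(Z + √(96 + Z)) = (Z + (-76 + Z)*(1/(2*Z)))*(Z + √(96 + Z)) = (Z + (-76 + Z)/(2*Z))*(Z + √(96 + Z)) = (Z + √(96 + Z))*(Z + (-76 + Z)/(2*Z)))
1/(20446 + p(-99)) = 1/(20446 + (-38 + (-99)² + (½)*(-99) + √(96 - 99)/2 - 99*√(96 - 99) - 38*√(96 - 99)/(-99))) = 1/(20446 + (-38 + 9801 - 99/2 + √(-3)/2 - 99*I*√3 - 38*(-1/99)*√(-3))) = 1/(20446 + (-38 + 9801 - 99/2 + (I*√3)/2 - 99*I*√3 - 38*(-1/99)*I*√3)) = 1/(20446 + (-38 + 9801 - 99/2 + I*√3/2 - 99*I*√3 + 38*I*√3/99)) = 1/(20446 + (19427/2 - 19427*I*√3/198)) = 1/(60319/2 - 19427*I*√3/198)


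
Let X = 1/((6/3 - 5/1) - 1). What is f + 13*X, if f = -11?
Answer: -57/4 ≈ -14.250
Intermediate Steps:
X = -¼ (X = 1/((6*(⅓) - 5*1) - 1) = 1/((2 - 5) - 1) = 1/(-3 - 1) = 1/(-4) = -¼ ≈ -0.25000)
f + 13*X = -11 + 13*(-¼) = -11 - 13/4 = -57/4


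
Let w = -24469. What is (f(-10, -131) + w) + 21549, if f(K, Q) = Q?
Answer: -3051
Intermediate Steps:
(f(-10, -131) + w) + 21549 = (-131 - 24469) + 21549 = -24600 + 21549 = -3051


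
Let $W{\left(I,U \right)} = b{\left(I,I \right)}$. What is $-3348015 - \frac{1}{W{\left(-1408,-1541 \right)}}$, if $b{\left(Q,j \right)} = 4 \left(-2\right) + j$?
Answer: $- \frac{4740789239}{1416} \approx -3.348 \cdot 10^{6}$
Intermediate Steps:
$b{\left(Q,j \right)} = -8 + j$
$W{\left(I,U \right)} = -8 + I$
$-3348015 - \frac{1}{W{\left(-1408,-1541 \right)}} = -3348015 - \frac{1}{-8 - 1408} = -3348015 - \frac{1}{-1416} = -3348015 - - \frac{1}{1416} = -3348015 + \frac{1}{1416} = - \frac{4740789239}{1416}$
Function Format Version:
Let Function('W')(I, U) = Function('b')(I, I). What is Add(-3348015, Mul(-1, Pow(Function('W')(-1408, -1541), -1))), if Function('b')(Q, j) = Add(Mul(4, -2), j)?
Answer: Rational(-4740789239, 1416) ≈ -3.3480e+6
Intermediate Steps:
Function('b')(Q, j) = Add(-8, j)
Function('W')(I, U) = Add(-8, I)
Add(-3348015, Mul(-1, Pow(Function('W')(-1408, -1541), -1))) = Add(-3348015, Mul(-1, Pow(Add(-8, -1408), -1))) = Add(-3348015, Mul(-1, Pow(-1416, -1))) = Add(-3348015, Mul(-1, Rational(-1, 1416))) = Add(-3348015, Rational(1, 1416)) = Rational(-4740789239, 1416)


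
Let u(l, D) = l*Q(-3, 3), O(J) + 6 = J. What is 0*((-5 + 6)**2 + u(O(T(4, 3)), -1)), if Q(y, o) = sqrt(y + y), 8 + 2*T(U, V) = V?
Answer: 0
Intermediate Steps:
T(U, V) = -4 + V/2
O(J) = -6 + J
Q(y, o) = sqrt(2)*sqrt(y) (Q(y, o) = sqrt(2*y) = sqrt(2)*sqrt(y))
u(l, D) = I*l*sqrt(6) (u(l, D) = l*(sqrt(2)*sqrt(-3)) = l*(sqrt(2)*(I*sqrt(3))) = l*(I*sqrt(6)) = I*l*sqrt(6))
0*((-5 + 6)**2 + u(O(T(4, 3)), -1)) = 0*((-5 + 6)**2 + I*(-6 + (-4 + (1/2)*3))*sqrt(6)) = 0*(1**2 + I*(-6 + (-4 + 3/2))*sqrt(6)) = 0*(1 + I*(-6 - 5/2)*sqrt(6)) = 0*(1 + I*(-17/2)*sqrt(6)) = 0*(1 - 17*I*sqrt(6)/2) = 0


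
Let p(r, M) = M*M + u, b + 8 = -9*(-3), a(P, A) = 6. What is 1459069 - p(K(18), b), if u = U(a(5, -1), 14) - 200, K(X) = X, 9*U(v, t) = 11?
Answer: 13130161/9 ≈ 1.4589e+6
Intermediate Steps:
U(v, t) = 11/9 (U(v, t) = (1/9)*11 = 11/9)
b = 19 (b = -8 - 9*(-3) = -8 + 27 = 19)
u = -1789/9 (u = 11/9 - 200 = -1789/9 ≈ -198.78)
p(r, M) = -1789/9 + M**2 (p(r, M) = M*M - 1789/9 = M**2 - 1789/9 = -1789/9 + M**2)
1459069 - p(K(18), b) = 1459069 - (-1789/9 + 19**2) = 1459069 - (-1789/9 + 361) = 1459069 - 1*1460/9 = 1459069 - 1460/9 = 13130161/9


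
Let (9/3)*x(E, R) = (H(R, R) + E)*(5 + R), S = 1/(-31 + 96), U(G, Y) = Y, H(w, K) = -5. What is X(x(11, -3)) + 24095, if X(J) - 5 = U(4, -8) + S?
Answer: 1565981/65 ≈ 24092.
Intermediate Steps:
S = 1/65 ≈ 0.015385
x(E, R) = (-5 + E)*(5 + R)/3 (x(E, R) = ((-5 + E)*(5 + R))/3 = (-5 + E)*(5 + R)/3)
X(J) = -194/65 (X(J) = 5 + (-8 + 1/65) = 5 - 519/65 = -194/65)
X(x(11, -3)) + 24095 = -194/65 + 24095 = 1565981/65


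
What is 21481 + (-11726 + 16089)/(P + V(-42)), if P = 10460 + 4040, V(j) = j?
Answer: 310576661/14458 ≈ 21481.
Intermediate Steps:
P = 14500
21481 + (-11726 + 16089)/(P + V(-42)) = 21481 + (-11726 + 16089)/(14500 - 42) = 21481 + 4363/14458 = 310576661/14458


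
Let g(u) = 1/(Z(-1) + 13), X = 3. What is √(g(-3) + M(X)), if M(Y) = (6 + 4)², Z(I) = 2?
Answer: √22515/15 ≈ 10.003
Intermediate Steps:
g(u) = 1/15 (g(u) = 1/(2 + 13) = 1/15)
M(Y) = 100 (M(Y) = 10² = 100)
√(g(-3) + M(X)) = √(1/15 + 100) = √(1501/15) = √22515/15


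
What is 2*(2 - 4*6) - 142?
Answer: -186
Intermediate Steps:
2*(2 - 4*6) - 142 = 2*(2 - 24) - 142 = 2*(-22) - 142 = -44 - 142 = -186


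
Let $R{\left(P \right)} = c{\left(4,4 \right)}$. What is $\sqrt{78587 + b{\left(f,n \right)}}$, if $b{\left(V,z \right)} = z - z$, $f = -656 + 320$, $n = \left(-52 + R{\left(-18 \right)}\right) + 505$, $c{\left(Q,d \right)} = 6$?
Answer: $\sqrt{78587} \approx 280.33$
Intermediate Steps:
$R{\left(P \right)} = 6$
$n = 459$ ($n = \left(-52 + 6\right) + 505 = -46 + 505 = 459$)
$f = -336$
$b{\left(V,z \right)} = 0$
$\sqrt{78587 + b{\left(f,n \right)}} = \sqrt{78587 + 0} = \sqrt{78587}$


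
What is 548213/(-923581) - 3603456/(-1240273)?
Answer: 2648149713787/1145492577613 ≈ 2.3118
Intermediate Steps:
548213/(-923581) - 3603456/(-1240273) = 548213*(-1/923581) - 3603456*(-1/1240273) = -548213/923581 + 3603456/1240273 = 2648149713787/1145492577613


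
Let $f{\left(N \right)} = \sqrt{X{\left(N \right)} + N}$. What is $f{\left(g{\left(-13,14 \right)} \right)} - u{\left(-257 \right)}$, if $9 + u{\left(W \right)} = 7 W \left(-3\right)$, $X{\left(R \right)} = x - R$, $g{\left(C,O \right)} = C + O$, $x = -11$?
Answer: $-5388 + i \sqrt{11} \approx -5388.0 + 3.3166 i$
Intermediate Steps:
$X{\left(R \right)} = -11 - R$
$f{\left(N \right)} = i \sqrt{11}$ ($f{\left(N \right)} = \sqrt{\left(-11 - N\right) + N} = \sqrt{-11} = i \sqrt{11}$)
$u{\left(W \right)} = -9 - 21 W$ ($u{\left(W \right)} = -9 + 7 W \left(-3\right) = -9 - 21 W$)
$f{\left(g{\left(-13,14 \right)} \right)} - u{\left(-257 \right)} = i \sqrt{11} - \left(-9 - -5397\right) = i \sqrt{11} - \left(-9 + 5397\right) = i \sqrt{11} - 5388 = -5388 + i \sqrt{11}$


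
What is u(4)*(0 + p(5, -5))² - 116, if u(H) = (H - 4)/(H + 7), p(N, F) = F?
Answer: -116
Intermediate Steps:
u(H) = (-4 + H)/(7 + H)
u(4)*(0 + p(5, -5))² - 116 = ((-4 + 4)/(7 + 4))*(0 - 5)² - 116 = (0/11)*(-5)² - 116 = ((1/11)*0)*25 - 116 = 0*25 - 116 = 0 - 116 = -116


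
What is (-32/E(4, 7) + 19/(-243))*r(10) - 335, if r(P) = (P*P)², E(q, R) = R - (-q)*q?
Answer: -84002315/5589 ≈ -15030.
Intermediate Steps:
E(q, R) = R + q² (E(q, R) = R - (-1)*q² = R + q²)
r(P) = P⁴ (r(P) = (P²)² = P⁴)
(-32/E(4, 7) + 19/(-243))*r(10) - 335 = (-32/(7 + 4²) + 19/(-243))*10⁴ - 335 = (-32/(7 + 16) + 19*(-1/243))*10000 - 335 = (-32/23 - 19/243)*10000 - 335 = -8213/5589*10000 - 335 = -82130000/5589 - 335 = -84002315/5589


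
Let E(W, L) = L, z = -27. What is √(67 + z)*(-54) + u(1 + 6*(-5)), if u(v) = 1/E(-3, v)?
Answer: -1/29 - 108*√10 ≈ -341.56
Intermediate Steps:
u(v) = 1/v
√(67 + z)*(-54) + u(1 + 6*(-5)) = √(67 - 27)*(-54) + 1/(1 + 6*(-5)) = √40*(-54) + 1/(1 - 30) = (2*√10)*(-54) + 1/(-29) = -108*√10 - 1/29 = -1/29 - 108*√10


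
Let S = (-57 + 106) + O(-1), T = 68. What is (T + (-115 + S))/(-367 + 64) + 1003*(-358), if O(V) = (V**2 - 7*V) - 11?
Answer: -108799421/303 ≈ -3.5907e+5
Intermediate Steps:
O(V) = -11 + V**2 - 7*V
S = 46 (S = (-57 + 106) + (-11 + (-1)**2 - 7*(-1)) = 49 + (-11 + 1 + 7) = 49 - 3 = 46)
(T + (-115 + S))/(-367 + 64) + 1003*(-358) = (68 + (-115 + 46))/(-367 + 64) + 1003*(-358) = (68 - 69)/(-303) - 359074 = -1*(-1/303) - 359074 = 1/303 - 359074 = -108799421/303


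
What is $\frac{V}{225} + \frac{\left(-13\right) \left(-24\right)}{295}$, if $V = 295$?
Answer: $\frac{6289}{2655} \approx 2.3687$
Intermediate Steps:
$\frac{V}{225} + \frac{\left(-13\right) \left(-24\right)}{295} = \frac{295}{225} + \frac{\left(-13\right) \left(-24\right)}{295} = 295 \cdot \frac{1}{225} + 312 \cdot \frac{1}{295} = \frac{59}{45} + \frac{312}{295} = \frac{6289}{2655}$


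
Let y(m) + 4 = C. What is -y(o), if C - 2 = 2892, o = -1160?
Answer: -2890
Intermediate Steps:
C = 2894 (C = 2 + 2892 = 2894)
y(m) = 2890 (y(m) = -4 + 2894 = 2890)
-y(o) = -1*2890 = -2890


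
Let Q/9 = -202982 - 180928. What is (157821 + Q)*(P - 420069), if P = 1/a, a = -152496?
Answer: 70408546842868675/50832 ≈ 1.3851e+12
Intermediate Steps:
Q = -3455190 (Q = 9*(-202982 - 180928) = 9*(-383910) = -3455190)
P = -1/152496 (P = 1/(-152496) = -1/152496 ≈ -6.5576e-6)
(157821 + Q)*(P - 420069) = (157821 - 3455190)*(-1/152496 - 420069) = -3297369*(-64058842225/152496) = 70408546842868675/50832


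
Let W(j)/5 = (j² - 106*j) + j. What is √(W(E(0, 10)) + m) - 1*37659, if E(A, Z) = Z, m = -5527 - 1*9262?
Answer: -37659 + 3*I*√2171 ≈ -37659.0 + 139.78*I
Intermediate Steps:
m = -14789 (m = -5527 - 9262 = -14789)
W(j) = -525*j + 5*j² (W(j) = 5*((j² - 106*j) + j) = 5*(j² - 105*j) = -525*j + 5*j²)
√(W(E(0, 10)) + m) - 1*37659 = √(5*10*(-105 + 10) - 14789) - 1*37659 = √(5*10*(-95) - 14789) - 37659 = √(-4750 - 14789) - 37659 = √(-19539) - 37659 = 3*I*√2171 - 37659 = -37659 + 3*I*√2171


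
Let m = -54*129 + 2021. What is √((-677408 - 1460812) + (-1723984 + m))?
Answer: I*√3867149 ≈ 1966.5*I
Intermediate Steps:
m = -4945 (m = -6966 + 2021 = -4945)
√((-677408 - 1460812) + (-1723984 + m)) = √((-677408 - 1460812) + (-1723984 - 4945)) = √(-2138220 - 1728929) = √(-3867149) = I*√3867149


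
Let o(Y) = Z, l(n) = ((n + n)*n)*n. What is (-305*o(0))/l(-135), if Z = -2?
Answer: -61/492075 ≈ -0.00012396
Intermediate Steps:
l(n) = 2*n**3 (l(n) = ((2*n)*n)*n = (2*n**2)*n = 2*n**3)
o(Y) = -2
(-305*o(0))/l(-135) = (-305*(-2))/((2*(-135)**3)) = 610/((2*(-2460375))) = 610/(-4920750) = 610*(-1/4920750) = -61/492075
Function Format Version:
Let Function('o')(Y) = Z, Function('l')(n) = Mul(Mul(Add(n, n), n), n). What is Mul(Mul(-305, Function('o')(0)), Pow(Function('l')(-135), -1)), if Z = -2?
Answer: Rational(-61, 492075) ≈ -0.00012396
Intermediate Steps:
Function('l')(n) = Mul(2, Pow(n, 3)) (Function('l')(n) = Mul(Mul(Mul(2, n), n), n) = Mul(Mul(2, Pow(n, 2)), n) = Mul(2, Pow(n, 3)))
Function('o')(Y) = -2
Mul(Mul(-305, Function('o')(0)), Pow(Function('l')(-135), -1)) = Mul(Mul(-305, -2), Pow(Mul(2, Pow(-135, 3)), -1)) = Mul(610, Pow(Mul(2, -2460375), -1)) = Mul(610, Pow(-4920750, -1)) = Mul(610, Rational(-1, 4920750)) = Rational(-61, 492075)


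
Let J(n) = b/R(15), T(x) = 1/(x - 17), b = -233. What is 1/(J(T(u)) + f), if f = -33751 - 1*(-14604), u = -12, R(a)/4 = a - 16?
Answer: -4/76355 ≈ -5.2387e-5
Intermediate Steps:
R(a) = -64 + 4*a (R(a) = 4*(a - 16) = 4*(-16 + a) = -64 + 4*a)
T(x) = 1/(-17 + x)
J(n) = 233/4 (J(n) = -233/(-64 + 4*15) = -233/(-64 + 60) = -233/(-4) = -233*(-¼) = 233/4)
f = -19147 (f = -33751 + 14604 = -19147)
1/(J(T(u)) + f) = 1/(233/4 - 19147) = 1/(-76355/4) = -4/76355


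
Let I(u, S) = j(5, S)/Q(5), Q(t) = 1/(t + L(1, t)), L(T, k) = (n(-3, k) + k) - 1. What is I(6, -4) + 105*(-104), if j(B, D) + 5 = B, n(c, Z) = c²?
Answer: -10920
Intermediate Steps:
j(B, D) = -5 + B
L(T, k) = 8 + k (L(T, k) = ((-3)² + k) - 1 = (9 + k) - 1 = 8 + k)
Q(t) = 1/(8 + 2*t) (Q(t) = 1/(t + (8 + t)) = 1/(8 + 2*t))
I(u, S) = 0 (I(u, S) = (-5 + 5)/((1/(2*(4 + 5)))) = 0/(((½)/9)) = 0/(((½)*(⅑))) = 0/(1/18) = 0*18 = 0)
I(6, -4) + 105*(-104) = 0 + 105*(-104) = 0 - 10920 = -10920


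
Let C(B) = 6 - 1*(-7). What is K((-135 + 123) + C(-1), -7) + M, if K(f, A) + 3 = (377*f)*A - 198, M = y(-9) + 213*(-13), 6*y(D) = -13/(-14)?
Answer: -471143/84 ≈ -5608.8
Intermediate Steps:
C(B) = 13 (C(B) = 6 + 7 = 13)
y(D) = 13/84 (y(D) = (-13/(-14))/6 = (-13*(-1/14))/6 = (1/6)*(13/14) = 13/84)
M = -232583/84 (M = 13/84 + 213*(-13) = 13/84 - 2769 = -232583/84 ≈ -2768.8)
K(f, A) = -201 + 377*A*f (K(f, A) = -3 + ((377*f)*A - 198) = -3 + (377*A*f - 198) = -3 + (-198 + 377*A*f) = -201 + 377*A*f)
K((-135 + 123) + C(-1), -7) + M = (-201 + 377*(-7)*((-135 + 123) + 13)) - 232583/84 = (-201 + 377*(-7)*(-12 + 13)) - 232583/84 = (-201 + 377*(-7)*1) - 232583/84 = (-201 - 2639) - 232583/84 = -2840 - 232583/84 = -471143/84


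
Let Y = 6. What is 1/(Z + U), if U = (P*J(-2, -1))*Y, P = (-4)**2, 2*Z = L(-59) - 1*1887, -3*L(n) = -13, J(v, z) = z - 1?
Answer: -3/3400 ≈ -0.00088235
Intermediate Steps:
J(v, z) = -1 + z
L(n) = 13/3 (L(n) = -1/3*(-13) = 13/3)
Z = -2824/3 (Z = (13/3 - 1*1887)/2 = (13/3 - 1887)/2 = (1/2)*(-5648/3) = -2824/3 ≈ -941.33)
P = 16
U = -192 (U = (16*(-1 - 1))*6 = (16*(-2))*6 = -32*6 = -192)
1/(Z + U) = 1/(-2824/3 - 192) = 1/(-3400/3) = -3/3400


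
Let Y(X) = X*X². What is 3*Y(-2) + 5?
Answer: -19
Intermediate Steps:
Y(X) = X³
3*Y(-2) + 5 = 3*(-2)³ + 5 = 3*(-8) + 5 = -24 + 5 = -19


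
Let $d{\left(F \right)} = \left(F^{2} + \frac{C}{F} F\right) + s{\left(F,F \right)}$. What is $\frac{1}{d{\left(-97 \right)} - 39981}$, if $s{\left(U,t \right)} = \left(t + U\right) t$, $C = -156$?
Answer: $- \frac{1}{11910} \approx -8.3963 \cdot 10^{-5}$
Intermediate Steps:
$s{\left(U,t \right)} = t \left(U + t\right)$ ($s{\left(U,t \right)} = \left(U + t\right) t = t \left(U + t\right)$)
$d{\left(F \right)} = -156 + 3 F^{2}$ ($d{\left(F \right)} = \left(F^{2} + - \frac{156}{F} F\right) + F \left(F + F\right) = \left(F^{2} - 156\right) + F 2 F = \left(-156 + F^{2}\right) + 2 F^{2} = -156 + 3 F^{2}$)
$\frac{1}{d{\left(-97 \right)} - 39981} = \frac{1}{\left(-156 + 3 \left(-97\right)^{2}\right) - 39981} = \frac{1}{\left(-156 + 3 \cdot 9409\right) - 39981} = \frac{1}{\left(-156 + 28227\right) - 39981} = \frac{1}{28071 - 39981} = \frac{1}{-11910} = - \frac{1}{11910}$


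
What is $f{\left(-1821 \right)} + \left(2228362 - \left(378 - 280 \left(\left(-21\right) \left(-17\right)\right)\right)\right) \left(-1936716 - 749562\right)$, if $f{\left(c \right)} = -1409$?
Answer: $-6253504753841$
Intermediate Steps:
$f{\left(-1821 \right)} + \left(2228362 - \left(378 - 280 \left(\left(-21\right) \left(-17\right)\right)\right)\right) \left(-1936716 - 749562\right) = -1409 + \left(2228362 - \left(378 - 280 \left(\left(-21\right) \left(-17\right)\right)\right)\right) \left(-1936716 - 749562\right) = -1409 + \left(2228362 + \left(280 \cdot 357 - 378\right)\right) \left(-2686278\right) = -1409 + \left(2228362 + \left(99960 - 378\right)\right) \left(-2686278\right) = -1409 + \left(2228362 + 99582\right) \left(-2686278\right) = -1409 + 2327944 \left(-2686278\right) = -1409 - 6253504752432 = -6253504753841$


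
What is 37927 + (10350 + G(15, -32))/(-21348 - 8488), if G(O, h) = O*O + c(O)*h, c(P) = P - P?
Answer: 1131579397/29836 ≈ 37927.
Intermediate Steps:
c(P) = 0
G(O, h) = O**2 (G(O, h) = O*O + 0*h = O**2 + 0 = O**2)
37927 + (10350 + G(15, -32))/(-21348 - 8488) = 37927 + (10350 + 15**2)/(-21348 - 8488) = 37927 + (10350 + 225)/(-29836) = 37927 + 10575*(-1/29836) = 37927 - 10575/29836 = 1131579397/29836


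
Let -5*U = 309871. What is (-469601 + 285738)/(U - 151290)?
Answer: 919315/1066321 ≈ 0.86214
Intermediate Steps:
U = -309871/5 (U = -⅕*309871 = -309871/5 ≈ -61974.)
(-469601 + 285738)/(U - 151290) = (-469601 + 285738)/(-309871/5 - 151290) = -183863/(-1066321/5) = -183863*(-5/1066321) = 919315/1066321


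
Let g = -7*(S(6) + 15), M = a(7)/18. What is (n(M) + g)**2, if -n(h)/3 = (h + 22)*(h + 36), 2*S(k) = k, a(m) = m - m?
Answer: 6260004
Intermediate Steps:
a(m) = 0
M = 0 (M = 0/18 = 0*(1/18) = 0)
S(k) = k/2
g = -126 (g = -7*((1/2)*6 + 15) = -7*(3 + 15) = -7*18 = -126)
n(h) = -3*(22 + h)*(36 + h) (n(h) = -3*(h + 22)*(h + 36) = -3*(22 + h)*(36 + h))
(n(M) + g)**2 = ((-2376 - 174*0 - 3*0**2) - 126)**2 = ((-2376 + 0 - 3*0) - 126)**2 = ((-2376 + 0 + 0) - 126)**2 = (-2376 - 126)**2 = (-2502)**2 = 6260004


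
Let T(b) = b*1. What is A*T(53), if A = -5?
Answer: -265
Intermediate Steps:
T(b) = b
A*T(53) = -5*53 = -265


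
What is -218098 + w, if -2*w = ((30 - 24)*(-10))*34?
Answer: -217078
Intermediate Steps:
w = 1020 (w = -(30 - 24)*(-10)*34/2 = -6*(-10)*34/2 = -(-30)*34 = -½*(-2040) = 1020)
-218098 + w = -218098 + 1020 = -217078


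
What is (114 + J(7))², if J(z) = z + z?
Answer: 16384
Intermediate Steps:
J(z) = 2*z
(114 + J(7))² = (114 + 2*7)² = (114 + 14)² = 128² = 16384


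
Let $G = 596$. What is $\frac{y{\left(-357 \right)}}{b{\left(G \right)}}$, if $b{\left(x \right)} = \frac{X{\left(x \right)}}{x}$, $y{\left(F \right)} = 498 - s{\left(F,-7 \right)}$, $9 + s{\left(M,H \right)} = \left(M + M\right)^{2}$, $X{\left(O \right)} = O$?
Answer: $-509289$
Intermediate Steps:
$s{\left(M,H \right)} = -9 + 4 M^{2}$ ($s{\left(M,H \right)} = -9 + \left(M + M\right)^{2} = -9 + \left(2 M\right)^{2} = -9 + 4 M^{2}$)
$y{\left(F \right)} = 507 - 4 F^{2}$ ($y{\left(F \right)} = 498 - \left(-9 + 4 F^{2}\right) = 507 - 4 F^{2}$)
$b{\left(x \right)} = 1$ ($b{\left(x \right)} = \frac{x}{x} = 1$)
$\frac{y{\left(-357 \right)}}{b{\left(G \right)}} = \frac{507 - 4 \left(-357\right)^{2}}{1} = \left(507 - 509796\right) 1 = \left(-509289\right) 1 = -509289$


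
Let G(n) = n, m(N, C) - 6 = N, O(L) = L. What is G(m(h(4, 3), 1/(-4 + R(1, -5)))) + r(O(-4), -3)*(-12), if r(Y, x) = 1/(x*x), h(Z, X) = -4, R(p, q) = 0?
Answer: ⅔ ≈ 0.66667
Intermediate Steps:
m(N, C) = 6 + N
r(Y, x) = x⁻²
G(m(h(4, 3), 1/(-4 + R(1, -5)))) + r(O(-4), -3)*(-12) = (6 - 4) - 12/(-3)² = 2 + (⅑)*(-12) = 2 - 4/3 = ⅔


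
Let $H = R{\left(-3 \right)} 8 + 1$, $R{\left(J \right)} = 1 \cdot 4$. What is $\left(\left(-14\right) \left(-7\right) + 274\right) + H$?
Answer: $405$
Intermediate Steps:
$R{\left(J \right)} = 4$
$H = 33$ ($H = 4 \cdot 8 + 1 = 32 + 1 = 33$)
$\left(\left(-14\right) \left(-7\right) + 274\right) + H = \left(\left(-14\right) \left(-7\right) + 274\right) + 33 = \left(98 + 274\right) + 33 = 372 + 33 = 405$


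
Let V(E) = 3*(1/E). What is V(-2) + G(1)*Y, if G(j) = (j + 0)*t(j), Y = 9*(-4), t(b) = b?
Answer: -75/2 ≈ -37.500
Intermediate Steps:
Y = -36
G(j) = j² (G(j) = (j + 0)*j = j*j = j²)
V(E) = 3/E
V(-2) + G(1)*Y = 3/(-2) + 1²*(-36) = 3*(-½) + 1*(-36) = -3/2 - 36 = -75/2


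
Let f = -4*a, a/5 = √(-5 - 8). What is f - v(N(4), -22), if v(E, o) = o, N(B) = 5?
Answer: 22 - 20*I*√13 ≈ 22.0 - 72.111*I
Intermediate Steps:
a = 5*I*√13 (a = 5*√(-5 - 8) = 5*√(-13) = 5*(I*√13) = 5*I*√13 ≈ 18.028*I)
f = -20*I*√13 ≈ -72.111*I
f - v(N(4), -22) = -20*I*√13 - 1*(-22) = -20*I*√13 + 22 = 22 - 20*I*√13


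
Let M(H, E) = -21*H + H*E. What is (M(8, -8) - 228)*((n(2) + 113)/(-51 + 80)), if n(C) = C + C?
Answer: -53820/29 ≈ -1855.9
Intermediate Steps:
n(C) = 2*C
M(H, E) = -21*H + E*H
(M(8, -8) - 228)*((n(2) + 113)/(-51 + 80)) = (8*(-21 - 8) - 228)*((2*2 + 113)/(-51 + 80)) = (8*(-29) - 228)*((4 + 113)/29) = (-232 - 228)*(117*(1/29)) = -460*117/29 = -53820/29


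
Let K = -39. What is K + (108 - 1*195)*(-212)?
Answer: 18405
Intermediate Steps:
K + (108 - 1*195)*(-212) = -39 + (108 - 1*195)*(-212) = -39 + (108 - 195)*(-212) = -39 - 87*(-212) = -39 + 18444 = 18405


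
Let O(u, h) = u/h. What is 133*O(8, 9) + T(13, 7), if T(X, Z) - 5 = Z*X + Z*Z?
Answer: 2369/9 ≈ 263.22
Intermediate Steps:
T(X, Z) = 5 + Z**2 + X*Z (T(X, Z) = 5 + (Z*X + Z*Z) = 5 + (X*Z + Z**2) = 5 + (Z**2 + X*Z) = 5 + Z**2 + X*Z)
133*O(8, 9) + T(13, 7) = 133*(8/9) + (5 + 7**2 + 13*7) = 133*(8*(1/9)) + (5 + 49 + 91) = 133*(8/9) + 145 = 1064/9 + 145 = 2369/9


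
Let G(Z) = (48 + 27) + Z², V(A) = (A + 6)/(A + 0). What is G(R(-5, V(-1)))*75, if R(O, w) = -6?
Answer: 8325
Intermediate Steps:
V(A) = (6 + A)/A
G(Z) = 75 + Z²
G(R(-5, V(-1)))*75 = (75 + (-6)²)*75 = (75 + 36)*75 = 111*75 = 8325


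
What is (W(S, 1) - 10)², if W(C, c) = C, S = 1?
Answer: 81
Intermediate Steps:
(W(S, 1) - 10)² = (1 - 10)² = (-9)² = 81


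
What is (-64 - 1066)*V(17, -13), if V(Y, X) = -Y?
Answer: 19210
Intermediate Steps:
(-64 - 1066)*V(17, -13) = (-64 - 1066)*(-1*17) = -1130*(-17) = 19210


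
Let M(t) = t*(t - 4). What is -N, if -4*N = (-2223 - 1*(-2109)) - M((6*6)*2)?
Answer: -2505/2 ≈ -1252.5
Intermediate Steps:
M(t) = t*(-4 + t)
N = 2505/2 (N = -((-2223 - 1*(-2109)) - (6*6)*2*(-4 + (6*6)*2))/4 = -((-2223 + 2109) - 36*2*(-4 + 36*2))/4 = -(-114 - 72*(-4 + 72))/4 = -(-114 - 72*68)/4 = -(-114 - 1*4896)/4 = -(-114 - 4896)/4 = -¼*(-5010) = 2505/2 ≈ 1252.5)
-N = -1*2505/2 = -2505/2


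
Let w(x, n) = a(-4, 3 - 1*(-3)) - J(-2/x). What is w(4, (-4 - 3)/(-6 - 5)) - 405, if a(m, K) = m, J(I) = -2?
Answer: -407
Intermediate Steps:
w(x, n) = -2 (w(x, n) = -4 - 1*(-2) = -4 + 2 = -2)
w(4, (-4 - 3)/(-6 - 5)) - 405 = -2 - 405 = -407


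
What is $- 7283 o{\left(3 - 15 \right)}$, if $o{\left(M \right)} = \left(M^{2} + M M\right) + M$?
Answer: $-2010108$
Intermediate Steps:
$o{\left(M \right)} = M + 2 M^{2}$ ($o{\left(M \right)} = \left(M^{2} + M^{2}\right) + M = 2 M^{2} + M = M + 2 M^{2}$)
$- 7283 o{\left(3 - 15 \right)} = - 7283 \left(3 - 15\right) \left(1 + 2 \left(3 - 15\right)\right) = - 7283 \left(- 12 \left(1 + 2 \left(-12\right)\right)\right) = - 7283 \left(- 12 \left(1 - 24\right)\right) = - 7283 \left(\left(-12\right) \left(-23\right)\right) = \left(-7283\right) 276 = -2010108$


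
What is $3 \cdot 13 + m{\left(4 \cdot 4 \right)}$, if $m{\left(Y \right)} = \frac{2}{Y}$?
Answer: $\frac{313}{8} \approx 39.125$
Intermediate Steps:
$3 \cdot 13 + m{\left(4 \cdot 4 \right)} = 3 \cdot 13 + \frac{2}{4 \cdot 4} = 39 + \frac{2}{16} = 39 + 2 \cdot \frac{1}{16} = 39 + \frac{1}{8} = \frac{313}{8}$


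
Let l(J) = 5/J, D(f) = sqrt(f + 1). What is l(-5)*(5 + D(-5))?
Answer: -5 - 2*I ≈ -5.0 - 2.0*I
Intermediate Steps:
D(f) = sqrt(1 + f)
l(-5)*(5 + D(-5)) = (5/(-5))*(5 + sqrt(1 - 5)) = (5*(-1/5))*(5 + sqrt(-4)) = -(5 + 2*I) = -5 - 2*I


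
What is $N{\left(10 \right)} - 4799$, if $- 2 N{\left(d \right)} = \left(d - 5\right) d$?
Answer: $-4824$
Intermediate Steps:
$N{\left(d \right)} = - \frac{d \left(-5 + d\right)}{2}$ ($N{\left(d \right)} = - \frac{\left(d - 5\right) d}{2} = - \frac{\left(-5 + d\right) d}{2} = - \frac{d \left(-5 + d\right)}{2}$)
$N{\left(10 \right)} - 4799 = \frac{1}{2} \cdot 10 \left(5 - 10\right) - 4799 = \frac{1}{2} \cdot 10 \left(-5\right) - 4799 = -25 - 4799 = -4824$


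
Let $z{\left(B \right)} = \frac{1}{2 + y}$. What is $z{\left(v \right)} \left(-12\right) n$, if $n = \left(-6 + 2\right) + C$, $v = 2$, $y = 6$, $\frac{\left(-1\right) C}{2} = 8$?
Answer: $30$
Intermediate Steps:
$C = -16$ ($C = \left(-2\right) 8 = -16$)
$z{\left(B \right)} = \frac{1}{8}$ ($z{\left(B \right)} = \frac{1}{2 + 6} = \frac{1}{8}$)
$n = -20$ ($n = \left(-6 + 2\right) - 16 = -4 - 16 = -20$)
$z{\left(v \right)} \left(-12\right) n = \frac{1}{8} \left(-12\right) \left(-20\right) = \left(- \frac{3}{2}\right) \left(-20\right) = 30$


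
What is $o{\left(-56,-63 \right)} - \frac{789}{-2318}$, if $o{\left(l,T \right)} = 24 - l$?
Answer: $\frac{186229}{2318} \approx 80.34$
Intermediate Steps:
$o{\left(-56,-63 \right)} - \frac{789}{-2318} = \left(24 - -56\right) - \frac{789}{-2318} = \left(24 + 56\right) - 789 \left(- \frac{1}{2318}\right) = 80 - - \frac{789}{2318} = 80 + \frac{789}{2318} = \frac{186229}{2318}$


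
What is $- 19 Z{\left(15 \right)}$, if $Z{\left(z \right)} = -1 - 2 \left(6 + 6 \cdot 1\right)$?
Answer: $475$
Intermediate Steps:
$Z{\left(z \right)} = -25$ ($Z{\left(z \right)} = -1 - 2 \left(6 + 6\right) = -1 - 24 = -25$)
$- 19 Z{\left(15 \right)} = \left(-19\right) \left(-25\right) = 475$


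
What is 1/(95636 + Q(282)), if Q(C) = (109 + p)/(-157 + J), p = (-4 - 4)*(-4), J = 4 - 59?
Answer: 212/20274691 ≈ 1.0456e-5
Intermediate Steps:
J = -55
p = 32 (p = -8*(-4) = 32)
Q(C) = -141/212 (Q(C) = (109 + 32)/(-157 - 55) = 141/(-212) = 141*(-1/212) = -141/212)
1/(95636 + Q(282)) = 1/(95636 - 141/212) = 1/(20274691/212) = 212/20274691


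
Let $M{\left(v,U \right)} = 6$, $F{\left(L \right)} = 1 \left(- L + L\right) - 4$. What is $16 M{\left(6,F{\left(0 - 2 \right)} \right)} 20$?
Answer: $1920$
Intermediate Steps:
$F{\left(L \right)} = -4$ ($F{\left(L \right)} = 1 \cdot 0 - 4 = 0 - 4 = -4$)
$16 M{\left(6,F{\left(0 - 2 \right)} \right)} 20 = 16 \cdot 6 \cdot 20 = 96 \cdot 20 = 1920$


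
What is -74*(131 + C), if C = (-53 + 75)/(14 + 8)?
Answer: -9768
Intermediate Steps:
C = 1 (C = 22/22 = 22*(1/22) = 1)
-74*(131 + C) = -74*(131 + 1) = -74*132 = -9768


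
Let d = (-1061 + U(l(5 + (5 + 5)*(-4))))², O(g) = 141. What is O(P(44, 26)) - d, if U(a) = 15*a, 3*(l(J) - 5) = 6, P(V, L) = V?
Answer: -913795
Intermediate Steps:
l(J) = 7 (l(J) = 5 + (⅓)*6 = 5 + 2 = 7)
d = 913936 (d = (-1061 + 15*7)² = (-1061 + 105)² = (-956)² = 913936)
O(P(44, 26)) - d = 141 - 1*913936 = 141 - 913936 = -913795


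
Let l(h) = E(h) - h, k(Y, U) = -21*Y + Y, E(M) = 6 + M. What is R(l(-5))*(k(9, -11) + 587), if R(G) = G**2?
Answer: 14652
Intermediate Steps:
k(Y, U) = -20*Y
l(h) = 6 (l(h) = (6 + h) - h = 6)
R(l(-5))*(k(9, -11) + 587) = 6**2*(-20*9 + 587) = 36*(-180 + 587) = 36*407 = 14652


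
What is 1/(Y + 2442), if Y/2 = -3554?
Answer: -1/4666 ≈ -0.00021432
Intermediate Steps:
Y = -7108 (Y = 2*(-3554) = -7108)
1/(Y + 2442) = 1/(-7108 + 2442) = 1/(-4666) = -1/4666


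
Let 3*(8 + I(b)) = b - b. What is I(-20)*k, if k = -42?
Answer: 336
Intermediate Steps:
I(b) = -8 (I(b) = -8 + (b - b)/3 = -8 + (⅓)*0 = -8 + 0 = -8)
I(-20)*k = -8*(-42) = 336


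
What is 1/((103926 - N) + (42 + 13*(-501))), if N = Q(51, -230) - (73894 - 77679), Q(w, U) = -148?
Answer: 1/93818 ≈ 1.0659e-5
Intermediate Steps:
N = 3637 (N = -148 - (73894 - 77679) = -148 - 1*(-3785) = -148 + 3785 = 3637)
1/((103926 - N) + (42 + 13*(-501))) = 1/((103926 - 1*3637) + (42 + 13*(-501))) = 1/((103926 - 3637) + (42 - 6513)) = 1/(100289 - 6471) = 1/93818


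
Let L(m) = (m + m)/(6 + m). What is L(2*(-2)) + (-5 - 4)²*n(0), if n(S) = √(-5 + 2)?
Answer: -4 + 81*I*√3 ≈ -4.0 + 140.3*I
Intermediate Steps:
n(S) = I*√3 (n(S) = √(-3) = I*√3)
L(m) = 2*m/(6 + m) (L(m) = (2*m)/(6 + m) = 2*m/(6 + m))
L(2*(-2)) + (-5 - 4)²*n(0) = 2*(2*(-2))/(6 + 2*(-2)) + (-5 - 4)²*(I*√3) = 2*(-4)/(6 - 4) + (-9)²*(I*√3) = 2*(-4)/2 + 81*(I*√3) = 2*(-4)*(½) + 81*I*√3 = -4 + 81*I*√3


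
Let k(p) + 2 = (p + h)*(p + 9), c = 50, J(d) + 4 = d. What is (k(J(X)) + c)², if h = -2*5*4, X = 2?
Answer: 60516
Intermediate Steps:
J(d) = -4 + d
h = -40 (h = -10*4 = -40)
k(p) = -2 + (-40 + p)*(9 + p) (k(p) = -2 + (p - 40)*(p + 9) = -2 + (-40 + p)*(9 + p))
(k(J(X)) + c)² = ((-362 + (-4 + 2)² - 31*(-4 + 2)) + 50)² = ((-362 + (-2)² - 31*(-2)) + 50)² = ((-362 + 4 + 62) + 50)² = (-296 + 50)² = (-246)² = 60516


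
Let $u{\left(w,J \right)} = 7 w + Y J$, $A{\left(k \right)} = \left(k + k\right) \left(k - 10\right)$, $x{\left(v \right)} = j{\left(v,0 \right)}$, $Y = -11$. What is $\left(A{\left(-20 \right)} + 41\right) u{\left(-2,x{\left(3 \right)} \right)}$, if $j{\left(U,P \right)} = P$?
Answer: $-17374$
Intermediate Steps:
$x{\left(v \right)} = 0$
$A{\left(k \right)} = 2 k \left(-10 + k\right)$
$u{\left(w,J \right)} = - 11 J + 7 w$ ($u{\left(w,J \right)} = 7 w - 11 J = - 11 J + 7 w$)
$\left(A{\left(-20 \right)} + 41\right) u{\left(-2,x{\left(3 \right)} \right)} = \left(2 \left(-20\right) \left(-10 - 20\right) + 41\right) \left(\left(-11\right) 0 + 7 \left(-2\right)\right) = \left(2 \left(-20\right) \left(-30\right) + 41\right) \left(0 - 14\right) = \left(1200 + 41\right) \left(-14\right) = 1241 \left(-14\right) = -17374$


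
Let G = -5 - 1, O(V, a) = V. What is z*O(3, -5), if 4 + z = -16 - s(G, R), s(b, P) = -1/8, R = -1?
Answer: -477/8 ≈ -59.625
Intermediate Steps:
G = -6
s(b, P) = -⅛ (s(b, P) = -1*⅛ = -⅛)
z = -159/8 (z = -4 + (-16 - 1*(-⅛)) = -4 + (-16 + ⅛) = -4 - 127/8 = -159/8 ≈ -19.875)
z*O(3, -5) = -159/8*3 = -477/8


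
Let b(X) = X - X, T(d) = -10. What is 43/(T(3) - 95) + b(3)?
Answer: -43/105 ≈ -0.40952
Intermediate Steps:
b(X) = 0
43/(T(3) - 95) + b(3) = 43/(-10 - 95) + 0 = 43/(-105) + 0 = 43*(-1/105) + 0 = -43/105 + 0 = -43/105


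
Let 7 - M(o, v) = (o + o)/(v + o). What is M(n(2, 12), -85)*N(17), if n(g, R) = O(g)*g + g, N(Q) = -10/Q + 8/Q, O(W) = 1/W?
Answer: -580/697 ≈ -0.83214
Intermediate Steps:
O(W) = 1/W
N(Q) = -2/Q
n(g, R) = 1 + g (n(g, R) = g/g + g = 1 + g)
M(o, v) = 7 - 2*o/(o + v) (M(o, v) = 7 - (o + o)/(v + o) = 7 - 2*o/(o + v))
M(n(2, 12), -85)*N(17) = ((5*(1 + 2) + 7*(-85))/((1 + 2) - 85))*(-2/17) = ((5*3 - 595)/(3 - 85))*(-2*1/17) = ((15 - 595)/(-82))*(-2/17) = -1/82*(-580)*(-2/17) = (290/41)*(-2/17) = -580/697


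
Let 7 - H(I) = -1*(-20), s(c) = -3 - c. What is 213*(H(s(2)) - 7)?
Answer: -4260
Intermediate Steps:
H(I) = -13 (H(I) = 7 - (-1)*(-20) = 7 - 1*20 = 7 - 20 = -13)
213*(H(s(2)) - 7) = 213*(-13 - 7) = 213*(-20) = -4260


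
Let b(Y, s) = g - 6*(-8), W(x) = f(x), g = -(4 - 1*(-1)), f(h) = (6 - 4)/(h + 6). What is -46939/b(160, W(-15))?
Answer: -46939/43 ≈ -1091.6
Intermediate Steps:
f(h) = 2/(6 + h)
g = -5 (g = -(4 + 1) = -1*5 = -5)
W(x) = 2/(6 + x)
b(Y, s) = 43 (b(Y, s) = -5 - 6*(-8) = -5 + 48 = 43)
-46939/b(160, W(-15)) = -46939/43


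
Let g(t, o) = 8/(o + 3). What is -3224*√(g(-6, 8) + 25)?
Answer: -3224*√3113/11 ≈ -16353.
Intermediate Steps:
g(t, o) = 8/(3 + o)
-3224*√(g(-6, 8) + 25) = -3224*√(8/(3 + 8) + 25) = -3224*√(8/11 + 25) = -3224*√3113/11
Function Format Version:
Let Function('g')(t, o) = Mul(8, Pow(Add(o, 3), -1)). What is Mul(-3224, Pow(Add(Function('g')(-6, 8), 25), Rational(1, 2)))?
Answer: Mul(Rational(-3224, 11), Pow(3113, Rational(1, 2))) ≈ -16353.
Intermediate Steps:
Function('g')(t, o) = Mul(8, Pow(Add(3, o), -1))
Mul(-3224, Pow(Add(Function('g')(-6, 8), 25), Rational(1, 2))) = Mul(-3224, Pow(Add(Mul(8, Pow(Add(3, 8), -1)), 25), Rational(1, 2))) = Mul(-3224, Pow(Add(Mul(8, Pow(11, -1)), 25), Rational(1, 2))) = Mul(-3224, Pow(Add(Mul(8, Rational(1, 11)), 25), Rational(1, 2))) = Mul(-3224, Pow(Add(Rational(8, 11), 25), Rational(1, 2))) = Mul(-3224, Pow(Rational(283, 11), Rational(1, 2))) = Mul(-3224, Mul(Rational(1, 11), Pow(3113, Rational(1, 2)))) = Mul(Rational(-3224, 11), Pow(3113, Rational(1, 2)))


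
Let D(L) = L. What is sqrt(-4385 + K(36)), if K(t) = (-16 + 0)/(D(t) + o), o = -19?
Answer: I*sqrt(1267537)/17 ≈ 66.226*I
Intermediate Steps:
K(t) = -16/(-19 + t) (K(t) = (-16 + 0)/(t - 19) = -16/(-19 + t))
sqrt(-4385 + K(36)) = sqrt(-4385 - 16/(-19 + 36)) = sqrt(-4385 - 16/17) = sqrt(-74561/17) = I*sqrt(1267537)/17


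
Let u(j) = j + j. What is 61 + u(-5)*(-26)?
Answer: 321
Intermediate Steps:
u(j) = 2*j
61 + u(-5)*(-26) = 61 + (2*(-5))*(-26) = 61 - 10*(-26) = 61 + 260 = 321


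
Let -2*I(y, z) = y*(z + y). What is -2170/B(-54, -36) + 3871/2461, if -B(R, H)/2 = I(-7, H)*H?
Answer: 3377609/1904814 ≈ 1.7732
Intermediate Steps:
I(y, z) = -y*(y + z)/2 (I(y, z) = -y*(z + y)/2 = -y*(y + z)/2)
B(R, H) = -2*H*(-49/2 + 7*H/2) (B(R, H) = -2*(-½*(-7)*(-7 + H))*H = -2*(-49/2 + 7*H/2)*H = -2*H*(-49/2 + 7*H/2))
-2170/B(-54, -36) + 3871/2461 = -2170*(-1/(252*(7 - 1*(-36)))) + 3871/2461 = -2170*(-1/(252*(7 + 36))) + 3871*(1/2461) = -2170/(7*(-36)*43) + 3871/2461 = -2170/(-10836) + 3871/2461 = -2170*(-1/10836) + 3871/2461 = 155/774 + 3871/2461 = 3377609/1904814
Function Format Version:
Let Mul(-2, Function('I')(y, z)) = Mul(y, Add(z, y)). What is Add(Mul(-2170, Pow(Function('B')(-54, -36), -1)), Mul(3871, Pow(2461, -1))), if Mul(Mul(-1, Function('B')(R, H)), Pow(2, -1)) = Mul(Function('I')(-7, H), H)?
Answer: Rational(3377609, 1904814) ≈ 1.7732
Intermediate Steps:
Function('I')(y, z) = Mul(Rational(-1, 2), y, Add(y, z)) (Function('I')(y, z) = Mul(Rational(-1, 2), Mul(y, Add(z, y))) = Mul(Rational(-1, 2), Mul(y, Add(y, z))) = Mul(Rational(-1, 2), y, Add(y, z)))
Function('B')(R, H) = Mul(-2, H, Add(Rational(-49, 2), Mul(Rational(7, 2), H))) (Function('B')(R, H) = Mul(-2, Mul(Mul(Rational(-1, 2), -7, Add(-7, H)), H)) = Mul(-2, Mul(Add(Rational(-49, 2), Mul(Rational(7, 2), H)), H)) = Mul(-2, Mul(H, Add(Rational(-49, 2), Mul(Rational(7, 2), H)))) = Mul(-2, H, Add(Rational(-49, 2), Mul(Rational(7, 2), H))))
Add(Mul(-2170, Pow(Function('B')(-54, -36), -1)), Mul(3871, Pow(2461, -1))) = Add(Mul(-2170, Pow(Mul(7, -36, Add(7, Mul(-1, -36))), -1)), Mul(3871, Pow(2461, -1))) = Add(Mul(-2170, Pow(Mul(7, -36, Add(7, 36)), -1)), Mul(3871, Rational(1, 2461))) = Add(Mul(-2170, Pow(Mul(7, -36, 43), -1)), Rational(3871, 2461)) = Add(Mul(-2170, Pow(-10836, -1)), Rational(3871, 2461)) = Add(Mul(-2170, Rational(-1, 10836)), Rational(3871, 2461)) = Add(Rational(155, 774), Rational(3871, 2461)) = Rational(3377609, 1904814)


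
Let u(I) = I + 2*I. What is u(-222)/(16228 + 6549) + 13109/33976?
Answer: 275955677/773871352 ≈ 0.35659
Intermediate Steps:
u(I) = 3*I
u(-222)/(16228 + 6549) + 13109/33976 = (3*(-222))/(16228 + 6549) + 13109/33976 = -666/22777 + 13109*(1/33976) = -666*1/22777 + 13109/33976 = -666/22777 + 13109/33976 = 275955677/773871352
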